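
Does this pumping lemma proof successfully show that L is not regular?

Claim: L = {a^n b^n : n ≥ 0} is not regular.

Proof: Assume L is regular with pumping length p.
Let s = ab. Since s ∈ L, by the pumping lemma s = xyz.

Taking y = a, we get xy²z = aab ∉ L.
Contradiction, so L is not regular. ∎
The proof is INCORRECT.

Error: The string s = ab may be shorter than p.
The pumping lemma only applies to strings with |s| ≥ p, and p is not under our control.
We must choose s in terms of p, e.g. s = a^p b^p, to ensure |s| ≥ p.
(The proof also fixes one particular y; a valid argument must handle every decomposition with |xy| ≤ p and |y| ≥ 1 — for s = a^p b^p this forces y = a^k, and then xy²z = a^(p+k) b^p ∉ L.)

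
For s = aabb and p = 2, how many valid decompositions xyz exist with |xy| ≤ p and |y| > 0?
3

For s = 'aabb' with pumping length p = 2:

Constraints: |xy| ≤ 2, |y| > 0

Valid decompositions (|xy| ≤ p, |y| ≥ 1):
  • x='', y='a', z='abb'
  • x='a', y='a', z='bb'
  • x='', y='aa', z='bb'

Total count: 3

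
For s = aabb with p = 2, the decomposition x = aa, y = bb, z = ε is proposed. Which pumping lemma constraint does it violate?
Violated: |xy| ≤ p

The decomposition x = aa, y = bb, z = ε for s = aabb with p = 2
violates the constraint: |xy| ≤ p

|xy| = |aabb| = 4 > 2 = p. The decomposition puts too many characters in xy.

Pumping lemma constraints:
1. xyz = s (decomposition is valid)
2. |xy| ≤ p
3. |y| > 0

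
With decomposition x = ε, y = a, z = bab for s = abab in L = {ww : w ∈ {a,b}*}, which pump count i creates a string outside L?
i = 2

xy²z = ε · aa · bab = aabab; aabab has odd length 5, so it cannot be written as ww and is not in L.
(Other choices also work, e.g. i = 0, 3; only i = 1 is guaranteed to stay in L since xy¹z = s.)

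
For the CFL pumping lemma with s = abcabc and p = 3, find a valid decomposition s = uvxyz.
u='ab', v='c', x='a', y='b', z='c'

For s = abcabc with pumping length p = 3:

One valid decomposition:
- u = 'ab'
- v = 'c'
- x = 'a'
- y = 'b'
- z = 'c'

Verification:
- uvxyz = 'ab' + 'c' + 'a' + 'b' + 'c' = abcabc ✓
- |vxy| = |'cab'| = 3 ≤ 3 ✓
- |vy| = |'cb'| = 2 > 0 ✓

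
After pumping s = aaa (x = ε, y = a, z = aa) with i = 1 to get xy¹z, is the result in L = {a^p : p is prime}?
Yes

xy¹z = ε · a · aa = aaa.
aaa has length 3, which is prime, so it is in L.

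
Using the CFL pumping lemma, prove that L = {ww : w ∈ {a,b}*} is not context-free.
Assume for contradiction that L is context-free, and let p ≥ 1 be the pumping length given by the pumping lemma for CFLs.
Choose s = a^p b^p a^p b^p. Then s ∈ L (take w = a^p b^p) and |s| = 4p ≥ p.
By the CFL pumping lemma, s = uvxyz for some u, v, x, y, z with |vxy| ≤ p, |vy| ≥ 1, and uv^i xy^i z ∈ L for every i ≥ 0.

Write s as four blocks A₁ B₁ A₂ B₂ with A₁ = A₂ = a^p and B₁ = B₂ = b^p. Since |vxy| ≤ p, the window vxy lies inside at most two adjacent blocks. Take i = 0 and let t = uxz, so |t| = 4p − |vy| with 1 ≤ |vy| ≤ p. If |t| is odd, t ∉ L immediately, so assume |vy| is even (hence |vy| ≥ 2) and |t|/2 = 2p − |vy|/2, which satisfies p ≤ |t|/2 ≤ 2p − 1.

Case 1 (vxy inside A₁B₁): t = a^(p−j) b^(p−l) a^p b^p with j + l = |vy|. The second half of t has length < 2p, so it is a suffix of the trailing a^p b^p and ends in b; the first half is a^(p−j) b^(p−l) a^((j+l)/2), which ends in a because (j+l)/2 ≥ 1. The halves differ, so t ∉ L.

Case 2 (vxy inside B₁A₂, straddling the middle): t = a^p b^(p−j) a^(p−l) b^p with j + l = |vy|. If t = ww, then w is a prefix of t of length ≥ p, so w begins with a^p; and w is a suffix of t of length ≥ p, so w ends with b^p. That forces |w| ≥ 2p, contradicting |w| = |t|/2 ≤ 2p − 1. So t ∉ L.

Case 3 (vxy inside A₂B₂): t = a^p b^p a^(p−j) b^(p−l) with j + l = |vy|. The first half of t is a prefix of a^p b^p, so it begins with a; the second half is b^((j+l)/2) a^(p−j) b^(p−l), which begins with b. The halves differ, so t ∉ L.

In every case uv⁰xy⁰z = uxz ∉ L.

This contradicts the CFL pumping lemma, which requires uv^i xy^i z ∈ L for all i ≥ 0.
Hence L = {ww : w ∈ {a,b}*} is not context-free. ∎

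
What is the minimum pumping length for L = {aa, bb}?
p = 3

For a finite language L, the pumping lemma holds vacuously if p > max|s| for s ∈ L.

The longest string in L = {aa, bb} has length 2.
If p = 3, then no string s ∈ L has |s| ≥ p, so the condition is vacuously true.

The minimum pumping length is p = 3.

Why no smaller p works: for any p ≤ 2, the longest string s ∈ L has |s| = 2 ≥ p, so it would
have to be pumpable; but pumping up (i = 2, 3, ...) produces ever longer strings, which cannot all lie in the
finite language L. So the pumping property fails for every p ≤ 2.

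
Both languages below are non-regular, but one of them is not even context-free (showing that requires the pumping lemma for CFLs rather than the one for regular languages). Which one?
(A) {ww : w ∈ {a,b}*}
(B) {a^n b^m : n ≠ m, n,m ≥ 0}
(A) {ww : w ∈ {a,b}*}

(A) {ww : w ∈ {a,b}*} requires the CFL pumping lemma.

- {a^n b^m : n ≠ m, n,m ≥ 0} is context-free (but not regular)
  • Can be shown non-regular with the regular pumping lemma
  • After pumping a's, we can make n = m

- {ww : w ∈ {a,b}*} is NOT context-free
  • Requires the CFL pumping lemma to prove
  • Even a PDA cannot compare two arbitrary halves symbol by symbol; CFL pumping on a^p b^p a^p b^p fails

The CFL pumping lemma is "stronger" in that it can prove non-membership
in the larger class of context-free languages.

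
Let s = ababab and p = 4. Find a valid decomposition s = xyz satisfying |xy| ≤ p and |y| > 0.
x = 'ab', y = 'ab', z = 'ab'

For s = ababab and p = 4, one valid decomposition is:
- x = 'ab' (length 2)
- y = 'ab' (length 2)
- z = 'ab' (length 2)

Verification:
- xyz = 'ab' + 'ab' + 'ab' = ababab ✓
- |xy| = 4 ≤ 4 ✓
- |y| = 2 > 0 ✓

All pumping lemma constraints are satisfied.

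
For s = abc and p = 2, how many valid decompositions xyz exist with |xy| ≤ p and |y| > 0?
3

For s = 'abc' with pumping length p = 2:

Constraints: |xy| ≤ 2, |y| > 0

Valid decompositions (|xy| ≤ p, |y| ≥ 1):
  • x='', y='a', z='bc'
  • x='a', y='b', z='c'
  • x='', y='ab', z='c'

Total count: 3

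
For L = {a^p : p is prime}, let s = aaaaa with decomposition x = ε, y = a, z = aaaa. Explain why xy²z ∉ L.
xy²z = aaaaaa ∉ L

Pumping with i = 2 replaces y = a by y² = aa:
- Original: s = xyz = aaaaa; aaaaa has length 5, which is prime, so it is in L
- Pumped: xy²z = ε · aa · aaaa = aaaaaa
- aaaaaa has length 6 = 2 × 3, which is not prime, so it is not in L

The pumping lemma would require xy²z ∈ L, so this decomposition yields a contradiction.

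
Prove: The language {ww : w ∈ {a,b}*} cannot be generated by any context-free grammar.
Assume for contradiction that L is context-free, and let p ≥ 1 be the pumping length given by the pumping lemma for CFLs.
Choose s = a^p b^p a^p b^p. Then s ∈ L (take w = a^p b^p) and |s| = 4p ≥ p.
By the CFL pumping lemma, s = uvxyz for some u, v, x, y, z with |vxy| ≤ p, |vy| ≥ 1, and uv^i xy^i z ∈ L for every i ≥ 0.

Write s as four blocks A₁ B₁ A₂ B₂ with A₁ = A₂ = a^p and B₁ = B₂ = b^p. Since |vxy| ≤ p, the window vxy lies inside at most two adjacent blocks. Take i = 0 and let t = uxz, so |t| = 4p − |vy| with 1 ≤ |vy| ≤ p. If |t| is odd, t ∉ L immediately, so assume |vy| is even (hence |vy| ≥ 2) and |t|/2 = 2p − |vy|/2, which satisfies p ≤ |t|/2 ≤ 2p − 1.

Case 1 (vxy inside A₁B₁): t = a^(p−j) b^(p−l) a^p b^p with j + l = |vy|. The second half of t has length < 2p, so it is a suffix of the trailing a^p b^p and ends in b; the first half is a^(p−j) b^(p−l) a^((j+l)/2), which ends in a because (j+l)/2 ≥ 1. The halves differ, so t ∉ L.

Case 2 (vxy inside B₁A₂, straddling the middle): t = a^p b^(p−j) a^(p−l) b^p with j + l = |vy|. If t = ww, then w is a prefix of t of length ≥ p, so w begins with a^p; and w is a suffix of t of length ≥ p, so w ends with b^p. That forces |w| ≥ 2p, contradicting |w| = |t|/2 ≤ 2p − 1. So t ∉ L.

Case 3 (vxy inside A₂B₂): t = a^p b^p a^(p−j) b^(p−l) with j + l = |vy|. The first half of t is a prefix of a^p b^p, so it begins with a; the second half is b^((j+l)/2) a^(p−j) b^(p−l), which begins with b. The halves differ, so t ∉ L.

In every case uv⁰xy⁰z = uxz ∉ L.

This contradicts the CFL pumping lemma, which requires uv^i xy^i z ∈ L for all i ≥ 0.
Hence L = {ww : w ∈ {a,b}*} is not context-free. ∎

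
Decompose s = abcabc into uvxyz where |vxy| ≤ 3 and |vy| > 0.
u='ab', v='c', x='a', y='b', z='c'

For s = abcabc with pumping length p = 3:

One valid decomposition:
- u = 'ab'
- v = 'c'
- x = 'a'
- y = 'b'
- z = 'c'

Verification:
- uvxyz = 'ab' + 'c' + 'a' + 'b' + 'c' = abcabc ✓
- |vxy| = |'cab'| = 3 ≤ 3 ✓
- |vy| = |'cb'| = 2 > 0 ✓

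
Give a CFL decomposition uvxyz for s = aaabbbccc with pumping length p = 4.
u='aa', v='a', x='bb', y='b', z='ccc'

For s = aaabbbccc with pumping length p = 4:

One valid decomposition:
- u = 'aa'
- v = 'a'
- x = 'bb'
- y = 'b'
- z = 'ccc'

Verification:
- uvxyz = 'aa' + 'a' + 'bb' + 'b' + 'ccc' = aaabbbccc ✓
- |vxy| = |'abbb'| = 4 ≤ 4 ✓
- |vy| = |'ab'| = 2 > 0 ✓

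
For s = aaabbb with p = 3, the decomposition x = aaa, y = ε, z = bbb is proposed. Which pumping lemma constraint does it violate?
Violated: |y| > 0

The decomposition x = aaa, y = ε, z = bbb for s = aaabbb with p = 3
violates the constraint: |y| > 0

|y| = 0, but the pumping lemma requires |y| > 0 (y must be non-empty).

Pumping lemma constraints:
1. xyz = s (decomposition is valid)
2. |xy| ≤ p
3. |y| > 0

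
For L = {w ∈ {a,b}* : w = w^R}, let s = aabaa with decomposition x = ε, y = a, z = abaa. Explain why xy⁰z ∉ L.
xy⁰z = abaa ∉ L

Pumping with i = 0 replaces y = a by y⁰ = ε:
- Original: s = xyz = aabaa; aabaa reversed is aabaa, the same string, so it is a palindrome and is in L
- Pumped: xy⁰z = ε · ε · abaa = abaa
- abaa reversed is aaba ≠ abaa, so it is not a palindrome and is not in L

The pumping lemma would require xy⁰z ∈ L, so this decomposition yields a contradiction.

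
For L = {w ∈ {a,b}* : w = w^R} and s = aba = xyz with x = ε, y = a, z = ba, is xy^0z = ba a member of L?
No

xy⁰z = ε · ε · ba = ba.
ba reversed is ab ≠ ba, so it is not a palindrome and is not in L.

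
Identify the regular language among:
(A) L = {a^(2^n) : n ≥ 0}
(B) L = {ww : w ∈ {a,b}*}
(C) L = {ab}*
(C) {ab}*

(C) L = {ab}* is regular.

This can be recognized by a finite automaton (DFA/NFA).
Regular expressions like {ab}* define regular languages.

The other choices are not regular:
- {ww : w ∈ {a,b}*}: After pumping, the two halves no longer match
- {a^(2^n) : n ≥ 0}: After pumping, length is no longer a power of 2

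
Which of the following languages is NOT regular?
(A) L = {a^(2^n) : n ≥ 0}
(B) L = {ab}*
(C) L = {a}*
(A) {a^(2^n) : n ≥ 0}

(A) L = {a^(2^n) : n ≥ 0} is NOT regular.

The pumping lemma can be used to prove this:
After pumping, length is no longer a power of 2

The other languages are regular because they can be recognized by finite automata.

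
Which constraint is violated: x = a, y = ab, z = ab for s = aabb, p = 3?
Violated: xyz = s

The decomposition x = a, y = ab, z = ab for s = aabb with p = 3
violates the constraint: xyz = s

xyz = 'a' + 'ab' + 'ab' = 'aabab' ≠ 'aabb' = s. The decomposition doesn't reconstruct s.

Pumping lemma constraints:
1. xyz = s (decomposition is valid)
2. |xy| ≤ p
3. |y| > 0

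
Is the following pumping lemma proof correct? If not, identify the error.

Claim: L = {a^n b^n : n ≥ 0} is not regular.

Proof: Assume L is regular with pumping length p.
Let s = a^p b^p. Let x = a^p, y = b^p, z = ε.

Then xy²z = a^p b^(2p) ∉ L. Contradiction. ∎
The proof is INCORRECT.

Error: The decomposition violates |xy| ≤ p.
With x = a^p and y = b^p, we have |xy| = 2p > p.
The pumping lemma requires |xy| ≤ p, so y must be within the first p characters.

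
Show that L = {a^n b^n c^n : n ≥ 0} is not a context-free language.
Assume for contradiction that L is context-free, and let p ≥ 1 be the pumping length given by the pumping lemma for CFLs.
Choose s = a^p b^p c^p. Then s ∈ L and |s| = 3p ≥ p.
By the CFL pumping lemma, s = uvxyz for some u, v, x, y, z with |vxy| ≤ p, |vy| ≥ 1, and uv^i xy^i z ∈ L for every i ≥ 0.

Because |vxy| ≤ p, the window vxy cannot contain both an a and a c: any substring of s containing both must include the entire block b^p plus at least one a and one c, so it has length ≥ p + 2 > p.
Hence at least one of the letters a, c does not occur in vy at all.

Take i = 0: the string uxz is obtained from s by deleting |vy| ≥ 1 symbols, so |uxz| = 3p − |vy| < 3p.
But the letter (a or c) that does not occur in vy still occurs exactly p times in uxz. Every string of L with exactly p copies of some letter is a^p b^p c^p, of length 3p. Since |uxz| < 3p, uxz ∉ L.

This contradicts the CFL pumping lemma, which requires uv^i xy^i z ∈ L for all i ≥ 0.
Hence L = {a^n b^n c^n : n ≥ 0} is not context-free. ∎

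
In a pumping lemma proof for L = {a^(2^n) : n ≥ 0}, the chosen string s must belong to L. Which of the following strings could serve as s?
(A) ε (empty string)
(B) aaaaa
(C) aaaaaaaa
(C) aaaaaaaa

The pumping lemma is applied to a string s that lies in L, so first check membership of each option:
- (A) ε has length 0, which is not a power of 2, so it is not in L ✗
- (B) aaaaa has length 5, strictly between 2^2 = 4 and 2^3 = 8, so it is not in L ✗
- (C) aaaaaaaa has length 8 = 2^3, so it is in L ✓

Only (C) aaaaaaaa is in L, so it is the only candidate that could play the role of s.
(In a complete proof one picks s in terms of the pumping length p so that |s| ≥ p is guaranteed; a fixed string like aaaaaaaa illustrates the shape of such an s.)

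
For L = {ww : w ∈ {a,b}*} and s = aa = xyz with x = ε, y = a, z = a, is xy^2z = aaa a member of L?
No

xy²z = ε · aa · a = aaa.
aaa has odd length 3, so it cannot be written as ww and is not in L.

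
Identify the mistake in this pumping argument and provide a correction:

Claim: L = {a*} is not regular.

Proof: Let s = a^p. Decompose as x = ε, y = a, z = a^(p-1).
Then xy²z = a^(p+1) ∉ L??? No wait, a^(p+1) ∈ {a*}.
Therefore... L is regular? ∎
Error: The proof attempts to show a*  is not regular, but a* IS regular!

Correction: a* is a regular language (recognized by a simple DFA with one accepting state and self-loop on 'a'). The pumping lemma can only prove non-regularity, not regularity. For regular languages, pumping always works.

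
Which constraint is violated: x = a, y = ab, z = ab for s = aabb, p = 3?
Violated: xyz = s

The decomposition x = a, y = ab, z = ab for s = aabb with p = 3
violates the constraint: xyz = s

xyz = 'a' + 'ab' + 'ab' = 'aabab' ≠ 'aabb' = s. The decomposition doesn't reconstruct s.

Pumping lemma constraints:
1. xyz = s (decomposition is valid)
2. |xy| ≤ p
3. |y| > 0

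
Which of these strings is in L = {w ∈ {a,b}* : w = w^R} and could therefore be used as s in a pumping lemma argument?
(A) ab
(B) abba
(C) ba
(B) abba

The pumping lemma is applied to a string s that lies in L, so first check membership of each option:
- (A) ab reversed is ba ≠ ab, so it is not a palindrome and is not in L ✗
- (B) abba reversed is abba, the same string, so it is a palindrome and is in L ✓
- (C) ba reversed is ab ≠ ba, so it is not a palindrome and is not in L ✗

Only (B) abba is in L, so it is the only candidate that could play the role of s.
(In a complete proof one picks s in terms of the pumping length p so that |s| ≥ p is guaranteed; a fixed string like abba illustrates the shape of such an s.)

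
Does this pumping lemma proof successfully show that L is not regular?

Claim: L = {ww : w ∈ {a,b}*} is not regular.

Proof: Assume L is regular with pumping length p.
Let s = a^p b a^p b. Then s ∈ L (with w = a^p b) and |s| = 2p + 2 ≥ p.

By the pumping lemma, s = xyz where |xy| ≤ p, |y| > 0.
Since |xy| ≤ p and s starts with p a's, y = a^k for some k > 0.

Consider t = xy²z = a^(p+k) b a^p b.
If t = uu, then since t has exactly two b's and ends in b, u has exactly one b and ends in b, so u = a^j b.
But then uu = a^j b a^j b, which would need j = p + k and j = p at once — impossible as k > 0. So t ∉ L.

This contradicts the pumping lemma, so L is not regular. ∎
The proof is correct.

This proof is valid because:
1. s = a^p b a^p b is in L and is chosen in terms of p, so |s| ≥ p holds for every p
2. The decomposition analysis is correct: |xy| ≤ p forces y to lie inside the leading a's
3. The contradiction is valid: the argument shows a^(p+k) b a^p b cannot be split into two equal halves
4. The conclusion follows logically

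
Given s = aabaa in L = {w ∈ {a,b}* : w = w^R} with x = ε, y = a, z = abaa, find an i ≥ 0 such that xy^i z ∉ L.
i = 2

xy²z = ε · aa · abaa = aaabaa; aaabaa reversed is aabaaa ≠ aaabaa, so it is not a palindrome and is not in L.
(Other choices also work, e.g. i = 0, 3; only i = 1 is guaranteed to stay in L since xy¹z = s.)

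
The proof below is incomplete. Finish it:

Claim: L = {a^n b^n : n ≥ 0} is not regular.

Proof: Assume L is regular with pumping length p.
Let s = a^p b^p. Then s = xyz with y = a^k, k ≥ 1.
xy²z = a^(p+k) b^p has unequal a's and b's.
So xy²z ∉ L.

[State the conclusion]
This contradicts the pumping lemma for regular languages,
which guarantees xy^i z ∈ L for all i ≥ 0.

Since our assumption that L is regular leads to a contradiction,
we conclude that L = {a^n b^n : n ≥ 0} is NOT regular. ∎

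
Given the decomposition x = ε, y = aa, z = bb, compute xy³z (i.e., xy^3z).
aaaaaabb

Given x = '', y = 'aa', z = 'bb' and i = 3:

xy^3z = x + y·y·...·y (3 times) + z
       = '' + 'aa'^3 + 'bb'
       = '' + 'aaaaaa' + 'bb'
       = 'aaaaaabb'

The pumped string is 'aaaaaabb' with length 8.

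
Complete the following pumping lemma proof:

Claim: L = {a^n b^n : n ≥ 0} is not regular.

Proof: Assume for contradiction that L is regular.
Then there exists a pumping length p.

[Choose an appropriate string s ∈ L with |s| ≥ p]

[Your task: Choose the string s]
s = a^p b^p

This string is in L (has equal a's and b's) and has length 2p ≥ p.
Any decomposition xyz with |xy| ≤ p means y consists only of a's,
so pumping will unbalance the counts.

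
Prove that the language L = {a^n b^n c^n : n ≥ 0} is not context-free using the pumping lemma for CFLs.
Assume for contradiction that L is context-free, and let p ≥ 1 be the pumping length given by the pumping lemma for CFLs.
Choose s = a^p b^p c^p. Then s ∈ L and |s| = 3p ≥ p.
By the CFL pumping lemma, s = uvxyz for some u, v, x, y, z with |vxy| ≤ p, |vy| ≥ 1, and uv^i xy^i z ∈ L for every i ≥ 0.

Because |vxy| ≤ p, the window vxy cannot contain both an a and a c: any substring of s containing both must include the entire block b^p plus at least one a and one c, so it has length ≥ p + 2 > p.
Hence at least one of the letters a, c does not occur in vy at all.

Take i = 0: the string uxz is obtained from s by deleting |vy| ≥ 1 symbols, so |uxz| = 3p − |vy| < 3p.
But the letter (a or c) that does not occur in vy still occurs exactly p times in uxz. Every string of L with exactly p copies of some letter is a^p b^p c^p, of length 3p. Since |uxz| < 3p, uxz ∉ L.

This contradicts the CFL pumping lemma, which requires uv^i xy^i z ∈ L for all i ≥ 0.
Hence L = {a^n b^n c^n : n ≥ 0} is not context-free. ∎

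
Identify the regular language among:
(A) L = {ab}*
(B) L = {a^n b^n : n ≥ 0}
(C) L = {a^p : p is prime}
(A) {ab}*

(A) L = {ab}* is regular.

This can be recognized by a finite automaton (DFA/NFA).
Regular expressions like {ab}* define regular languages.

The other choices are not regular:
- {a^p : p is prime}: After pumping, the length becomes composite
- {a^n b^n : n ≥ 0}: After pumping, the number of a's and b's become unequal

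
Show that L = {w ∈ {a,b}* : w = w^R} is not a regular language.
Assume for contradiction that L is regular, and let p ≥ 1 be the pumping length given by the pumping lemma.
Choose s = a^p b a^p. Then s ∈ L (it reads the same in both directions) and |s| = 2p + 1 ≥ p.
By the pumping lemma, s = xyz for some x, y, z with |xy| ≤ p, |y| ≥ 1, and xy^i z ∈ L for every i ≥ 0.
Since |xy| ≤ p and the first p symbols of s are all a's, y = a^k for some k with 1 ≤ k ≤ p.

Take i = 2: xy²z = a^(p + k) b a^p.
Its reversal is a^p b a^(p + k). These differ because the block of a's before the unique b has length p + k in one and p in the other, and p + k ≠ p since k ≥ 1. So xy²z is not a palindrome, i.e. xy²z ∉ L.

This contradicts the pumping lemma, which requires xy^i z ∈ L for all i ≥ 0.
Hence L = {w ∈ {a,b}* : w = w^R} is not regular. ∎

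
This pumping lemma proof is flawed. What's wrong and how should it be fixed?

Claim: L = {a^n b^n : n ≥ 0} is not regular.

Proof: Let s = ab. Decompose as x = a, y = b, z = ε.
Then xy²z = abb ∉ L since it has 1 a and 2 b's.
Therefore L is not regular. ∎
Error: The string s = ab might be shorter than the pumping length p.

Correction: Choose s = a^p b^p to ensure |s| ≥ p. Also, the decomposition is wrong: with |xy| ≤ p, y cannot include b's when s starts with p a's.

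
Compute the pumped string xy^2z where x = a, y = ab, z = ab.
aababab

Given x = 'a', y = 'ab', z = 'ab' and i = 2:

xy^2z = x + y·y·...·y (2 times) + z
       = 'a' + 'ab'^2 + 'ab'
       = 'a' + 'abab' + 'ab'
       = 'aababab'

The pumped string is 'aababab' with length 7.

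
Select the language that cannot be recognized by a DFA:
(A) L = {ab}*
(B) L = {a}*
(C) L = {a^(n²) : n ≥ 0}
(C) {a^(n²) : n ≥ 0}

(C) L = {a^(n²) : n ≥ 0} is NOT regular.

The pumping lemma can be used to prove this:
After pumping, length is no longer a perfect square

The other languages are regular because they can be recognized by finite automata.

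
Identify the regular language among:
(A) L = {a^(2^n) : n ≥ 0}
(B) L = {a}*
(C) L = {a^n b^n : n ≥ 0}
(B) {a}*

(B) L = {a}* is regular.

This can be recognized by a finite automaton (DFA/NFA).
Regular expressions like {a}* define regular languages.

The other choices are not regular:
- {a^n b^n : n ≥ 0}: After pumping, the number of a's and b's become unequal
- {a^(2^n) : n ≥ 0}: After pumping, length is no longer a power of 2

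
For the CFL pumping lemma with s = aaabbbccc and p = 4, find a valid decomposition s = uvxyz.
u='aa', v='a', x='bb', y='b', z='ccc'

For s = aaabbbccc with pumping length p = 4:

One valid decomposition:
- u = 'aa'
- v = 'a'
- x = 'bb'
- y = 'b'
- z = 'ccc'

Verification:
- uvxyz = 'aa' + 'a' + 'bb' + 'b' + 'ccc' = aaabbbccc ✓
- |vxy| = |'abbb'| = 4 ≤ 4 ✓
- |vy| = |'ab'| = 2 > 0 ✓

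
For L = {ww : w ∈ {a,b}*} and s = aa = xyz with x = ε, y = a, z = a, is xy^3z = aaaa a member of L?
Yes

xy³z = ε · aaa · a = aaaa.
aaaa splits into halves aa · aa, which are equal, so it is in L (w = aa).
(A single pumped string landing in L is not a contradiction by itself; a non-regularity proof needs some i for which xy^i z ∉ L, for every admissible decomposition.)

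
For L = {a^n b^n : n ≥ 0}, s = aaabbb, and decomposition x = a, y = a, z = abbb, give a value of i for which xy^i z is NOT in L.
i = 0

xy⁰z = a · ε · abbb = aabbb; aabbb has 2 a's and 3 b's; 2 ≠ 3, so it is not in L.
(Other choices also work, e.g. i = 2, 3; only i = 1 is guaranteed to stay in L since xy¹z = s.)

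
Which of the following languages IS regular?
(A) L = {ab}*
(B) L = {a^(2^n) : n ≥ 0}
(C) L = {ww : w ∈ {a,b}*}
(A) {ab}*

(A) L = {ab}* is regular.

This can be recognized by a finite automaton (DFA/NFA).
Regular expressions like {ab}* define regular languages.

The other choices are not regular:
- {ww : w ∈ {a,b}*}: After pumping, the two halves no longer match
- {a^(2^n) : n ≥ 0}: After pumping, length is no longer a power of 2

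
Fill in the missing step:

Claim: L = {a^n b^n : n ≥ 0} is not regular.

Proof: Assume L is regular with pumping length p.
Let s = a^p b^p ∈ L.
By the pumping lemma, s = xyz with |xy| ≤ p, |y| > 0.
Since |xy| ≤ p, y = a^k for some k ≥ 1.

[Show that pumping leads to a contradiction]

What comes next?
Consider xy²z = a^(p+k) b^p.

Since k ≥ 1, we have p + k > p.
So xy²z has more a's than b's: (p+k) a's vs p b's.
This means xy²z ∉ L because a^n b^n requires equal counts.

This contradicts the pumping lemma which states xy²z ∈ L.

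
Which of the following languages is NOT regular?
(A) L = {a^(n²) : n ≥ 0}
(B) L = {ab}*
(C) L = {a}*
(A) {a^(n²) : n ≥ 0}

(A) L = {a^(n²) : n ≥ 0} is NOT regular.

The pumping lemma can be used to prove this:
After pumping, length is no longer a perfect square

The other languages are regular because they can be recognized by finite automata.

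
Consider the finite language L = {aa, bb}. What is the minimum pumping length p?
p = 3

For a finite language L, the pumping lemma holds vacuously if p > max|s| for s ∈ L.

The longest string in L = {aa, bb} has length 2.
If p = 3, then no string s ∈ L has |s| ≥ p, so the condition is vacuously true.

The minimum pumping length is p = 3.

Why no smaller p works: for any p ≤ 2, the longest string s ∈ L has |s| = 2 ≥ p, so it would
have to be pumpable; but pumping up (i = 2, 3, ...) produces ever longer strings, which cannot all lie in the
finite language L. So the pumping property fails for every p ≤ 2.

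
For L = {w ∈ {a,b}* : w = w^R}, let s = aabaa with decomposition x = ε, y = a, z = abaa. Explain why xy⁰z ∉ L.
xy⁰z = abaa ∉ L

Pumping with i = 0 replaces y = a by y⁰ = ε:
- Original: s = xyz = aabaa; aabaa reversed is aabaa, the same string, so it is a palindrome and is in L
- Pumped: xy⁰z = ε · ε · abaa = abaa
- abaa reversed is aaba ≠ abaa, so it is not a palindrome and is not in L

The pumping lemma would require xy⁰z ∈ L, so this decomposition yields a contradiction.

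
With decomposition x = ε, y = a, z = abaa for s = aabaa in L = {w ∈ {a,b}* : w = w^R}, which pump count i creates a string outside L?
i = 0

xy⁰z = ε · ε · abaa = abaa; abaa reversed is aaba ≠ abaa, so it is not a palindrome and is not in L.
(Other choices also work, e.g. i = 2, 3; only i = 1 is guaranteed to stay in L since xy¹z = s.)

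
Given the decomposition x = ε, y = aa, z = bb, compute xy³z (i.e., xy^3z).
aaaaaabb

Given x = '', y = 'aa', z = 'bb' and i = 3:

xy^3z = x + y·y·...·y (3 times) + z
       = '' + 'aa'^3 + 'bb'
       = '' + 'aaaaaa' + 'bb'
       = 'aaaaaabb'

The pumped string is 'aaaaaabb' with length 8.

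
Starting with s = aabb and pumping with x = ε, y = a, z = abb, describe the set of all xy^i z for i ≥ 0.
{xy^i z : i ≥ 0} = {a^(i+1) b^2 : i ≥ 0} = {abb, aabb, aaabb, ...}

With x = ε, y = a, z = abb: Starting with aabb and pumping the first 'a' (z = abb keeps the second 'a'), we get strings with i+1 a's followed by 2 b's for i = 0, 1, 2, ...; note bb is not produced because z always contributes one a.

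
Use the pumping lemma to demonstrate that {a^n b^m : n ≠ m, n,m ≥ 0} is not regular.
Assume for contradiction that L is regular, and let p ≥ 1 be the pumping length given by the pumping lemma.
Choose s = a^p b^(p + p!). Then s ∈ L because p ≠ p + p! (as p! ≥ 1), and |s| ≥ p.
By the pumping lemma, s = xyz for some x, y, z with |xy| ≤ p, |y| ≥ 1, and xy^i z ∈ L for every i ≥ 0.
Since |xy| ≤ p and the first p symbols of s are all a's, y = a^k for some k with 1 ≤ k ≤ p.
For every i ≥ 0, xy^i z = a^(p + (i − 1)k) b^(p + p!).

Because 1 ≤ k ≤ p, k divides p!. Let t = p!/k (a positive integer) and take i = t + 1.
Then the number of a's is p + tk = p + p!, which equals the number of b's.
So xy^(t+1) z = a^(p + p!) b^(p + p!) has equally many a's and b's and is NOT in L.

This contradicts the pumping lemma, which requires xy^i z ∈ L for all i ≥ 0.
Hence L = {a^n b^m : n ≠ m, n,m ≥ 0} is not regular. ∎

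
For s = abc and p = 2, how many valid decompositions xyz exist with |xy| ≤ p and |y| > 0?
3

For s = 'abc' with pumping length p = 2:

Constraints: |xy| ≤ 2, |y| > 0

Valid decompositions (|xy| ≤ p, |y| ≥ 1):
  • x='', y='a', z='bc'
  • x='a', y='b', z='c'
  • x='', y='ab', z='c'

Total count: 3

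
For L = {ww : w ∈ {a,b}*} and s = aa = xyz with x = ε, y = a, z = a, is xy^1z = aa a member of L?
Yes

xy¹z = ε · a · a = aa.
aa splits into halves a · a, which are equal, so it is in L (w = a).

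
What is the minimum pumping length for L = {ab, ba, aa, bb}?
p = 3

For a finite language L, the pumping lemma holds vacuously if p > max|s| for s ∈ L.

The longest string in L = {ab, ba, aa, bb} has length 2.
If p = 3, then no string s ∈ L has |s| ≥ p, so the condition is vacuously true.

The minimum pumping length is p = 3.

Why no smaller p works: for any p ≤ 2, the longest string s ∈ L has |s| = 2 ≥ p, so it would
have to be pumpable; but pumping up (i = 2, 3, ...) produces ever longer strings, which cannot all lie in the
finite language L. So the pumping property fails for every p ≤ 2.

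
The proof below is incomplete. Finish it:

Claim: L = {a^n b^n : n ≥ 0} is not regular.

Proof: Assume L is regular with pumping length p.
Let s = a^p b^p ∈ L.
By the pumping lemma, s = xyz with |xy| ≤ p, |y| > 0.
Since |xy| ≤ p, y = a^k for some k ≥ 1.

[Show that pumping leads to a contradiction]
Consider xy²z = a^(p+k) b^p.

Since k ≥ 1, we have p + k > p.
So xy²z has more a's than b's: (p+k) a's vs p b's.
This means xy²z ∉ L because a^n b^n requires equal counts.

This contradicts the pumping lemma which states xy²z ∈ L.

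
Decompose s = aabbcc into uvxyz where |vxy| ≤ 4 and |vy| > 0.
u='a', v='a', x='bb', y='c', z='c'

For s = aabbcc with pumping length p = 4:

One valid decomposition:
- u = 'a'
- v = 'a'
- x = 'bb'
- y = 'c'
- z = 'c'

Verification:
- uvxyz = 'a' + 'a' + 'bb' + 'c' + 'c' = aabbcc ✓
- |vxy| = |'abbc'| = 4 ≤ 4 ✓
- |vy| = |'ac'| = 2 > 0 ✓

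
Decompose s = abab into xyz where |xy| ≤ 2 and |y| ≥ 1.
x = '', y = 'a', z = 'bab'

For s = abab and p = 2, one valid decomposition is:
- x = '' (length 0)
- y = 'a' (length 1)
- z = 'bab' (length 3)

Verification:
- xyz = '' + 'a' + 'bab' = abab ✓
- |xy| = 1 ≤ 2 ✓
- |y| = 1 > 0 ✓

All pumping lemma constraints are satisfied.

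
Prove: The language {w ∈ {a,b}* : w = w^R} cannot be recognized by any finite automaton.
Assume for contradiction that L is regular, and let p ≥ 1 be the pumping length given by the pumping lemma.
Choose s = a^p b a^p. Then s ∈ L (it reads the same in both directions) and |s| = 2p + 1 ≥ p.
By the pumping lemma, s = xyz for some x, y, z with |xy| ≤ p, |y| ≥ 1, and xy^i z ∈ L for every i ≥ 0.
Since |xy| ≤ p and the first p symbols of s are all a's, y = a^k for some k with 1 ≤ k ≤ p.

Take i = 2: xy²z = a^(p + k) b a^p.
Its reversal is a^p b a^(p + k). These differ because the block of a's before the unique b has length p + k in one and p in the other, and p + k ≠ p since k ≥ 1. So xy²z is not a palindrome, i.e. xy²z ∉ L.

This contradicts the pumping lemma, which requires xy^i z ∈ L for all i ≥ 0.
Hence L = {w ∈ {a,b}* : w = w^R} is not regular. ∎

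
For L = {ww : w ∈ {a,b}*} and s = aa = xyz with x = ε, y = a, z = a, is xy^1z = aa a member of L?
Yes

xy¹z = ε · a · a = aa.
aa splits into halves a · a, which are equal, so it is in L (w = a).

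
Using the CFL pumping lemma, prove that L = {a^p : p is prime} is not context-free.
Assume for contradiction that L is context-free, and let p ≥ 1 be the pumping length given by the pumping lemma for CFLs.
Choose a prime q with q ≥ p and let s = a^q. Then s ∈ L and |s| = q ≥ p.
By the CFL pumping lemma, s = uvxyz for some u, v, x, y, z with |vxy| ≤ p, |vy| ≥ 1, and uv^i xy^i z ∈ L for every i ≥ 0.
All symbols are a's, so only lengths matter: let k = |vy|, with 1 ≤ k ≤ p. Then |uv^i xy^i z| = q + (i − 1)k.

Take i = q + 1: the length is q + qk = q(k + 1).
Both factors satisfy q ≥ 2 and k + 1 ≥ 2, so q(k + 1) is composite and uv^(q+1) xy^(q+1) z ∉ L.

This contradicts the CFL pumping lemma, which requires uv^i xy^i z ∈ L for all i ≥ 0.
Hence L = {a^p : p is prime} is not context-free. ∎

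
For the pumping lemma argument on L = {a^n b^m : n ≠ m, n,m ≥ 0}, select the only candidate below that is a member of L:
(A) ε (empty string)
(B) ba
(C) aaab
(C) aaab

The pumping lemma is applied to a string s that lies in L, so first check membership of each option:
- (A) ε = a^0 b^0 has n = m = 0, so it is not in L ✗
- (B) ba has an a after a b, so it is not of the form a^n b^m and is not in L ✗
- (C) aaab = a^3 b^1 with 3 ≠ 1, so it is in L ✓

Only (C) aaab is in L, so it is the only candidate that could play the role of s.
(In a complete proof one picks s in terms of the pumping length p so that |s| ≥ p is guaranteed; a fixed string like aaab illustrates the shape of such an s.)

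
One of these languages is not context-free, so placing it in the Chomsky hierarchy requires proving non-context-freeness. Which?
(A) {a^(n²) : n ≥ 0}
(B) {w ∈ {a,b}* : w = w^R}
(A) {a^(n²) : n ≥ 0}

(A) {a^(n²) : n ≥ 0} requires the CFL pumping lemma.

- {w ∈ {a,b}* : w = w^R} is context-free (but not regular)
  • Can be shown non-regular with the regular pumping lemma
  • After pumping, the string is no longer symmetric

- {a^(n²) : n ≥ 0} is NOT context-free
  • Requires the CFL pumping lemma to prove
  • Gaps between squares grow unboundedly

The CFL pumping lemma is "stronger" in that it can prove non-membership
in the larger class of context-free languages.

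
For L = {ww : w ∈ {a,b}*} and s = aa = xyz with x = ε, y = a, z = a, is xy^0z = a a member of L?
No

xy⁰z = ε · ε · a = a.
a has odd length 1, so it cannot be written as ww and is not in L.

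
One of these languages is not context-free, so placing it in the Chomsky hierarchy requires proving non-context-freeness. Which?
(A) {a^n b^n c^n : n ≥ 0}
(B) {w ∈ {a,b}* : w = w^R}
(A) {a^n b^n c^n : n ≥ 0}

(A) {a^n b^n c^n : n ≥ 0} requires the CFL pumping lemma.

- {w ∈ {a,b}* : w = w^R} is context-free (but not regular)
  • Can be shown non-regular with the regular pumping lemma
  • After pumping, the string is no longer symmetric

- {a^n b^n c^n : n ≥ 0} is NOT context-free
  • Requires the CFL pumping lemma to prove
  • Cannot maintain three equal counts simultaneously

The CFL pumping lemma is "stronger" in that it can prove non-membership
in the larger class of context-free languages.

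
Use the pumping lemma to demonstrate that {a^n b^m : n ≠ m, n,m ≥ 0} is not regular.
Assume for contradiction that L is regular, and let p ≥ 1 be the pumping length given by the pumping lemma.
Choose s = a^p b^(p + p!). Then s ∈ L because p ≠ p + p! (as p! ≥ 1), and |s| ≥ p.
By the pumping lemma, s = xyz for some x, y, z with |xy| ≤ p, |y| ≥ 1, and xy^i z ∈ L for every i ≥ 0.
Since |xy| ≤ p and the first p symbols of s are all a's, y = a^k for some k with 1 ≤ k ≤ p.
For every i ≥ 0, xy^i z = a^(p + (i − 1)k) b^(p + p!).

Because 1 ≤ k ≤ p, k divides p!. Let t = p!/k (a positive integer) and take i = t + 1.
Then the number of a's is p + tk = p + p!, which equals the number of b's.
So xy^(t+1) z = a^(p + p!) b^(p + p!) has equally many a's and b's and is NOT in L.

This contradicts the pumping lemma, which requires xy^i z ∈ L for all i ≥ 0.
Hence L = {a^n b^m : n ≠ m, n,m ≥ 0} is not regular. ∎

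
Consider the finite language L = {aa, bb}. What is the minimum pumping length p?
p = 3

For a finite language L, the pumping lemma holds vacuously if p > max|s| for s ∈ L.

The longest string in L = {aa, bb} has length 2.
If p = 3, then no string s ∈ L has |s| ≥ p, so the condition is vacuously true.

The minimum pumping length is p = 3.

Why no smaller p works: for any p ≤ 2, the longest string s ∈ L has |s| = 2 ≥ p, so it would
have to be pumpable; but pumping up (i = 2, 3, ...) produces ever longer strings, which cannot all lie in the
finite language L. So the pumping property fails for every p ≤ 2.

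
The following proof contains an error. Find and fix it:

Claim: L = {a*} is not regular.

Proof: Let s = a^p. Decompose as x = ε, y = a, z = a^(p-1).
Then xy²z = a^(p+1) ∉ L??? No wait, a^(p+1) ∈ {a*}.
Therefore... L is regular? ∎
Error: The proof attempts to show a*  is not regular, but a* IS regular!

Correction: a* is a regular language (recognized by a simple DFA with one accepting state and self-loop on 'a'). The pumping lemma can only prove non-regularity, not regularity. For regular languages, pumping always works.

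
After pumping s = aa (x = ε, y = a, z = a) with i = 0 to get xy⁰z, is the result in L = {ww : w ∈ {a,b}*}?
No

xy⁰z = ε · ε · a = a.
a has odd length 1, so it cannot be written as ww and is not in L.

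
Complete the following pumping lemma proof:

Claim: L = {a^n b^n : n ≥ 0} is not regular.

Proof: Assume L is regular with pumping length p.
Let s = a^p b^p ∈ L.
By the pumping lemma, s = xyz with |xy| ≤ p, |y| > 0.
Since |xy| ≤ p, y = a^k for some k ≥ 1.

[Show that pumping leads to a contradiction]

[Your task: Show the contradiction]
Consider xy²z = a^(p+k) b^p.

Since k ≥ 1, we have p + k > p.
So xy²z has more a's than b's: (p+k) a's vs p b's.
This means xy²z ∉ L because a^n b^n requires equal counts.

This contradicts the pumping lemma which states xy²z ∈ L.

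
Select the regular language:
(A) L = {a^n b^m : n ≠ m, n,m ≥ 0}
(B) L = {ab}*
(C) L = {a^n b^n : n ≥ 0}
(B) {ab}*

(B) L = {ab}* is regular.

This can be recognized by a finite automaton (DFA/NFA).
Regular expressions like {ab}* define regular languages.

The other choices are not regular:
- {a^n b^n : n ≥ 0}: After pumping, the number of a's and b's become unequal
- {a^n b^m : n ≠ m, n,m ≥ 0}: After pumping a's, we can make n = m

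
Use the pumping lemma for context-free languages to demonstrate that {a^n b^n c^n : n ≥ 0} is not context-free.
Assume for contradiction that L is context-free, and let p ≥ 1 be the pumping length given by the pumping lemma for CFLs.
Choose s = a^p b^p c^p. Then s ∈ L and |s| = 3p ≥ p.
By the CFL pumping lemma, s = uvxyz for some u, v, x, y, z with |vxy| ≤ p, |vy| ≥ 1, and uv^i xy^i z ∈ L for every i ≥ 0.

Because |vxy| ≤ p, the window vxy cannot contain both an a and a c: any substring of s containing both must include the entire block b^p plus at least one a and one c, so it has length ≥ p + 2 > p.
Hence at least one of the letters a, c does not occur in vy at all.

Take i = 0: the string uxz is obtained from s by deleting |vy| ≥ 1 symbols, so |uxz| = 3p − |vy| < 3p.
But the letter (a or c) that does not occur in vy still occurs exactly p times in uxz. Every string of L with exactly p copies of some letter is a^p b^p c^p, of length 3p. Since |uxz| < 3p, uxz ∉ L.

This contradicts the CFL pumping lemma, which requires uv^i xy^i z ∈ L for all i ≥ 0.
Hence L = {a^n b^n c^n : n ≥ 0} is not context-free. ∎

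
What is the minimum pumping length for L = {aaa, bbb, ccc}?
p = 4

For a finite language L, the pumping lemma holds vacuously if p > max|s| for s ∈ L.

The longest string in L = {aaa, bbb, ccc} has length 3.
If p = 4, then no string s ∈ L has |s| ≥ p, so the condition is vacuously true.

The minimum pumping length is p = 4.

Why no smaller p works: for any p ≤ 3, the longest string s ∈ L has |s| = 3 ≥ p, so it would
have to be pumpable; but pumping up (i = 2, 3, ...) produces ever longer strings, which cannot all lie in the
finite language L. So the pumping property fails for every p ≤ 3.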